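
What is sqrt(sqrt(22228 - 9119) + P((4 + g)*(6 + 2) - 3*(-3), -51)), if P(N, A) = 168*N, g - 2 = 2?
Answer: sqrt(12264 + sqrt(13109)) ≈ 111.26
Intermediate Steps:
g = 4 (g = 2 + 2 = 4)
sqrt(sqrt(22228 - 9119) + P((4 + g)*(6 + 2) - 3*(-3), -51)) = sqrt(sqrt(22228 - 9119) + 168*((4 + 4)*(6 + 2) - 3*(-3))) = sqrt(sqrt(13109) + 168*(8*8 + 9)) = sqrt(sqrt(13109) + 168*(64 + 9)) = sqrt(sqrt(13109) + 168*73) = sqrt(sqrt(13109) + 12264) = sqrt(12264 + sqrt(13109))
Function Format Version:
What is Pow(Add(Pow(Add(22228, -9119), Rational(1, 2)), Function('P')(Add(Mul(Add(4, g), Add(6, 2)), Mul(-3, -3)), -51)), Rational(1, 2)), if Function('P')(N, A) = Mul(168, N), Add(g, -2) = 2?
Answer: Pow(Add(12264, Pow(13109, Rational(1, 2))), Rational(1, 2)) ≈ 111.26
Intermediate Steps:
g = 4 (g = Add(2, 2) = 4)
Pow(Add(Pow(Add(22228, -9119), Rational(1, 2)), Function('P')(Add(Mul(Add(4, g), Add(6, 2)), Mul(-3, -3)), -51)), Rational(1, 2)) = Pow(Add(Pow(Add(22228, -9119), Rational(1, 2)), Mul(168, Add(Mul(Add(4, 4), Add(6, 2)), Mul(-3, -3)))), Rational(1, 2)) = Pow(Add(Pow(13109, Rational(1, 2)), Mul(168, Add(Mul(8, 8), 9))), Rational(1, 2)) = Pow(Add(Pow(13109, Rational(1, 2)), Mul(168, Add(64, 9))), Rational(1, 2)) = Pow(Add(Pow(13109, Rational(1, 2)), Mul(168, 73)), Rational(1, 2)) = Pow(Add(Pow(13109, Rational(1, 2)), 12264), Rational(1, 2)) = Pow(Add(12264, Pow(13109, Rational(1, 2))), Rational(1, 2))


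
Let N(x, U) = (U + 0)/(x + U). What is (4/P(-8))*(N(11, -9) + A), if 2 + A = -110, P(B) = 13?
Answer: -466/13 ≈ -35.846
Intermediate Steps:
N(x, U) = U/(U + x)
A = -112 (A = -2 - 110 = -112)
(4/P(-8))*(N(11, -9) + A) = (4/13)*(-9/(-9 + 11) - 112) = (4*(1/13))*(-9/2 - 112) = 4*(-9*1/2 - 112)/13 = 4*(-9/2 - 112)/13 = (4/13)*(-233/2) = -466/13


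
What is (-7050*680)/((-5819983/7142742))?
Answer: 34242305148000/5819983 ≈ 5.8836e+6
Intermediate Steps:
(-7050*680)/((-5819983/7142742)) = -4794000/((-5819983*1/7142742)) = -4794000/(-5819983/7142742) = -4794000*(-7142742/5819983) = 34242305148000/5819983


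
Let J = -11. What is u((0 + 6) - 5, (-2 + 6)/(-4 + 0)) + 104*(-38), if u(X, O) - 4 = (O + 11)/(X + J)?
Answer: -3949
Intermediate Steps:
u(X, O) = 4 + (11 + O)/(-11 + X) (u(X, O) = 4 + (O + 11)/(X - 11) = 4 + (11 + O)/(-11 + X))
u((0 + 6) - 5, (-2 + 6)/(-4 + 0)) + 104*(-38) = (-33 + (-2 + 6)/(-4 + 0) + 4*((0 + 6) - 5))/(-11 + ((0 + 6) - 5)) + 104*(-38) = (-33 + 4/(-4) + 4*(6 - 5))/(-11 + (6 - 5)) - 3952 = (-33 + 4*(-1/4) + 4*1)/(-11 + 1) - 3952 = (-33 - 1 + 4)/(-10) - 3952 = -1/10*(-30) - 3952 = 3 - 3952 = -3949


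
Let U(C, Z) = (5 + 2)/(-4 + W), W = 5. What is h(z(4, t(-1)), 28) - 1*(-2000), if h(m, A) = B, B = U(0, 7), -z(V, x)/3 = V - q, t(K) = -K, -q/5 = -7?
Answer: 2007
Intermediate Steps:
q = 35 (q = -5*(-7) = 35)
z(V, x) = 105 - 3*V (z(V, x) = -3*(V - 1*35) = -3*(V - 35) = -3*(-35 + V) = 105 - 3*V)
U(C, Z) = 7 (U(C, Z) = (5 + 2)/(-4 + 5) = 7/1 = 7*1 = 7)
B = 7
h(m, A) = 7
h(z(4, t(-1)), 28) - 1*(-2000) = 7 - 1*(-2000) = 7 + 2000 = 2007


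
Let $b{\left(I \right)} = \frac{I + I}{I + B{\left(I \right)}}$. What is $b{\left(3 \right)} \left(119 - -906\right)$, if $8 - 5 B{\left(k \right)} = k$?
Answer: $\frac{3075}{2} \approx 1537.5$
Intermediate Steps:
$B{\left(k \right)} = \frac{8}{5} - \frac{k}{5}$
$b{\left(I \right)} = \frac{2 I}{\frac{8}{5} + \frac{4 I}{5}}$ ($b{\left(I \right)} = \frac{I + I}{I - \left(- \frac{8}{5} + \frac{I}{5}\right)} = \frac{2 I}{\frac{8}{5} + \frac{4 I}{5}}$)
$b{\left(3 \right)} \left(119 - -906\right) = \frac{5}{2} \cdot 3 \frac{1}{2 + 3} \left(119 - -906\right) = \frac{5}{2} \cdot 3 \cdot \frac{1}{5} \left(119 + 906\right) = \frac{5}{2} \cdot 3 \cdot \frac{1}{5} \cdot 1025 = \frac{3}{2} \cdot 1025 = \frac{3075}{2}$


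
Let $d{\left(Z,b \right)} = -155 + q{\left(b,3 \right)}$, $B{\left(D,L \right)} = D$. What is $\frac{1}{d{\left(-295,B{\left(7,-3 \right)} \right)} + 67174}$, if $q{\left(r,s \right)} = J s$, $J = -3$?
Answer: $\frac{1}{67010} \approx 1.4923 \cdot 10^{-5}$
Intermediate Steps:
$q{\left(r,s \right)} = - 3 s$
$d{\left(Z,b \right)} = -164$ ($d{\left(Z,b \right)} = -155 - 9 = -164$)
$\frac{1}{d{\left(-295,B{\left(7,-3 \right)} \right)} + 67174} = \frac{1}{-164 + 67174} = \frac{1}{67010}$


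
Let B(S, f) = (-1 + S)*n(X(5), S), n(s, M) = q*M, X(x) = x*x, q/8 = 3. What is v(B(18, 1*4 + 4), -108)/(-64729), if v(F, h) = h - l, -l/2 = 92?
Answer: -76/64729 ≈ -0.0011741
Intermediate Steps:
l = -184 (l = -2*92 = -184)
q = 24 (q = 8*3 = 24)
X(x) = x²
n(s, M) = 24*M
B(S, f) = 24*S*(-1 + S) (B(S, f) = (-1 + S)*(24*S) = 24*S*(-1 + S))
v(F, h) = 184 + h (v(F, h) = h - 1*(-184) = h + 184 = 184 + h)
v(B(18, 1*4 + 4), -108)/(-64729) = (184 - 108)/(-64729) = 76*(-1/64729) = -76/64729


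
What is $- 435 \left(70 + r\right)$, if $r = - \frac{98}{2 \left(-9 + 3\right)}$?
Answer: $- \frac{68005}{2} \approx -34003.0$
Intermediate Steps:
$r = \frac{49}{6}$ ($r = - \frac{98}{2 \left(-6\right)} = - \frac{98}{-12} = \left(-98\right) \left(- \frac{1}{12}\right) = \frac{49}{6} \approx 8.1667$)
$- 435 \left(70 + r\right) = - 435 \left(70 + \frac{49}{6}\right) = \left(-435\right) \frac{469}{6} = - \frac{68005}{2}$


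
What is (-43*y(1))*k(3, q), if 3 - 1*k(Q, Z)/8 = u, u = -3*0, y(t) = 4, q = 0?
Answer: -4128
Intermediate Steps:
u = 0
k(Q, Z) = 24 (k(Q, Z) = 24 - 8*0 = 24 + 0 = 24)
(-43*y(1))*k(3, q) = -43*4*24 = -172*24 = -4128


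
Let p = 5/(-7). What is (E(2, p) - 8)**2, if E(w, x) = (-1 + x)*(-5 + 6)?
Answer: 4624/49 ≈ 94.367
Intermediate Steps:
p = -5/7 (p = 5*(-1/7) = -5/7 ≈ -0.71429)
E(w, x) = -1 + x (E(w, x) = (-1 + x)*1 = -1 + x)
(E(2, p) - 8)**2 = ((-1 - 5/7) - 8)**2 = (-12/7 - 8)**2 = (-68/7)**2 = 4624/49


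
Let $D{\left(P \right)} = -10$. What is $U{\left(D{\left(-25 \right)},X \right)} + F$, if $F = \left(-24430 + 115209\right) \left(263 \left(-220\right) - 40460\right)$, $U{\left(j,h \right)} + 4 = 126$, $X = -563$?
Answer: $-8925391158$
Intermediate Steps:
$U{\left(j,h \right)} = 122$ ($U{\left(j,h \right)} = -4 + 126 = 122$)
$F = -8925391280$ ($F = 90779 \left(-57860 - 40460\right) = 90779 \left(-98320\right) = -8925391280$)
$U{\left(D{\left(-25 \right)},X \right)} + F = 122 - 8925391280 = -8925391158$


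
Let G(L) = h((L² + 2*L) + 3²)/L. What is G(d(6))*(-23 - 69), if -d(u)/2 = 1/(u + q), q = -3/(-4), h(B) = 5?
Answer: 3105/2 ≈ 1552.5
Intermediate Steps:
q = ¾ (q = -3*(-¼) = ¾ ≈ 0.75000)
d(u) = -2/(¾ + u) (d(u) = -2/(u + ¾) = -2/(¾ + u))
G(L) = 5/L
G(d(6))*(-23 - 69) = (5/((-8/(3 + 4*6))))*(-23 - 69) = (5/((-8/(3 + 24))))*(-92) = (5/((-8/27)))*(-92) = (5/((-8*1/27)))*(-92) = (5/(-8/27))*(-92) = (5*(-27/8))*(-92) = -135/8*(-92) = 3105/2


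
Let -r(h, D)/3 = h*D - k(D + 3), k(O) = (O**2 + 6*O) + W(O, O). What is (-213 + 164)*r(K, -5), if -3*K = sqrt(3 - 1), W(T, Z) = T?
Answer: 1470 + 245*sqrt(2) ≈ 1816.5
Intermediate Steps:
k(O) = O**2 + 7*O (k(O) = (O**2 + 6*O) + O = O**2 + 7*O)
K = -sqrt(2)/3 (K = -sqrt(3 - 1)/3 = -sqrt(2)/3 ≈ -0.47140)
r(h, D) = -3*D*h + 3*(3 + D)*(10 + D) (r(h, D) = -3*(h*D - (D + 3)*(7 + (D + 3))) = -3*(D*h - (3 + D)*(7 + (3 + D))) = -3*(D*h - (3 + D)*(10 + D)) = -3*D*h + 3*(3 + D)*(10 + D))
(-213 + 164)*r(K, -5) = (-213 + 164)*(90 + 3*(-5)**2 + 39*(-5) - 3*(-5)*(-sqrt(2)/3)) = -49*(90 + 3*25 - 195 - 5*sqrt(2)) = -49*(90 + 75 - 195 - 5*sqrt(2)) = -49*(-30 - 5*sqrt(2)) = 1470 + 245*sqrt(2)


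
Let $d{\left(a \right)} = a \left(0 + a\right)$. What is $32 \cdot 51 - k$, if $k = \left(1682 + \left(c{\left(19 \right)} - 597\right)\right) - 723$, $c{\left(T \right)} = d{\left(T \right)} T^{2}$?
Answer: $-129051$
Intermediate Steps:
$d{\left(a \right)} = a^{2}$ ($d{\left(a \right)} = a a = a^{2}$)
$c{\left(T \right)} = T^{4}$ ($c{\left(T \right)} = T^{2} T^{2} = T^{4}$)
$k = 130683$ ($k = \left(1682 - \left(597 - 19^{4}\right)\right) - 723 = \left(1682 + \left(130321 - 597\right)\right) - 723 = \left(1682 + 129724\right) - 723 = 131406 - 723 = 130683$)
$32 \cdot 51 - k = 32 \cdot 51 - 130683 = 1632 - 130683 = -129051$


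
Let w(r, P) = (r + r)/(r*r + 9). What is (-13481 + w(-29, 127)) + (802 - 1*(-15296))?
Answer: 1112196/425 ≈ 2616.9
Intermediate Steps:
w(r, P) = 2*r/(9 + r**2) (w(r, P) = (2*r)/(r**2 + 9) = (2*r)/(9 + r**2) = 2*r/(9 + r**2))
(-13481 + w(-29, 127)) + (802 - 1*(-15296)) = (-13481 + 2*(-29)/(9 + (-29)**2)) + (802 - 1*(-15296)) = (-13481 + 2*(-29)/(9 + 841)) + (802 + 15296) = (-13481 + 2*(-29)/850) + 16098 = (-13481 + 2*(-29)*(1/850)) + 16098 = (-13481 - 29/425) + 16098 = -5729454/425 + 16098 = 1112196/425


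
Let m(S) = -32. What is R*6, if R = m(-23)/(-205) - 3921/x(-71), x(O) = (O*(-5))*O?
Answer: 1932438/1033405 ≈ 1.8700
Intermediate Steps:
x(O) = -5*O**2 (x(O) = (-5*O)*O = -5*O**2)
R = 322073/1033405 (R = -32/(-205) - 3921/((-5*(-71)**2)) = -32*(-1/205) - 3921/((-5*5041)) = 32/205 - 3921/(-25205) = 32/205 - 3921*(-1/25205) = 32/205 + 3921/25205 = 322073/1033405 ≈ 0.31166)
R*6 = (322073/1033405)*6 = 1932438/1033405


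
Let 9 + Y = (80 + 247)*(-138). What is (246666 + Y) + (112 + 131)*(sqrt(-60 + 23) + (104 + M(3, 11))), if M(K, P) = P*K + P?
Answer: 237495 + 243*I*sqrt(37) ≈ 2.375e+5 + 1478.1*I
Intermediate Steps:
M(K, P) = P + K*P (M(K, P) = K*P + P = P + K*P)
Y = -45135 (Y = -9 + (80 + 247)*(-138) = -9 + 327*(-138) = -9 - 45126 = -45135)
(246666 + Y) + (112 + 131)*(sqrt(-60 + 23) + (104 + M(3, 11))) = (246666 - 45135) + (112 + 131)*(sqrt(-60 + 23) + (104 + 11*(1 + 3))) = 201531 + 243*(sqrt(-37) + (104 + 11*4)) = 201531 + 243*(I*sqrt(37) + (104 + 44)) = 201531 + 243*(I*sqrt(37) + 148) = 201531 + 243*(148 + I*sqrt(37)) = 201531 + (35964 + 243*I*sqrt(37)) = 237495 + 243*I*sqrt(37)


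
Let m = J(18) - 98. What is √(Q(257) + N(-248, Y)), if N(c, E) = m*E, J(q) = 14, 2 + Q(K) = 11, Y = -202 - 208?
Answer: √34449 ≈ 185.60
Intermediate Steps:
Y = -410
Q(K) = 9 (Q(K) = -2 + 11 = 9)
m = -84 (m = 14 - 98 = -84)
N(c, E) = -84*E
√(Q(257) + N(-248, Y)) = √(9 - 84*(-410)) = √(9 + 34440) = √34449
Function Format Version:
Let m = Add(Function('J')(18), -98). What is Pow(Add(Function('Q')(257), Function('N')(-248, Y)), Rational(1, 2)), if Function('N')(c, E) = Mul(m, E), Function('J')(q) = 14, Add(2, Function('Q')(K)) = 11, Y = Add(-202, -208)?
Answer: Pow(34449, Rational(1, 2)) ≈ 185.60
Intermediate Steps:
Y = -410
Function('Q')(K) = 9 (Function('Q')(K) = Add(-2, 11) = 9)
m = -84 (m = Add(14, -98) = -84)
Function('N')(c, E) = Mul(-84, E)
Pow(Add(Function('Q')(257), Function('N')(-248, Y)), Rational(1, 2)) = Pow(Add(9, Mul(-84, -410)), Rational(1, 2)) = Pow(Add(9, 34440), Rational(1, 2)) = Pow(34449, Rational(1, 2))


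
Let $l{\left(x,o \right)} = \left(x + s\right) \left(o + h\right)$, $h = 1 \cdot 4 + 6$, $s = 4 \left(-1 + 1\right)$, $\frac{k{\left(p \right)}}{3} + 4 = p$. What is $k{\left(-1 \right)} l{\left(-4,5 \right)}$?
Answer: $900$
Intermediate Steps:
$k{\left(p \right)} = -12 + 3 p$
$s = 0$ ($s = 4 \cdot 0 = 0$)
$h = 10$ ($h = 4 + 6 = 10$)
$l{\left(x,o \right)} = x \left(10 + o\right)$ ($l{\left(x,o \right)} = \left(x + 0\right) \left(o + 10\right) = x \left(10 + o\right)$)
$k{\left(-1 \right)} l{\left(-4,5 \right)} = \left(-12 + 3 \left(-1\right)\right) \left(- 4 \left(10 + 5\right)\right) = \left(-12 - 3\right) \left(\left(-4\right) 15\right) = \left(-15\right) \left(-60\right) = 900$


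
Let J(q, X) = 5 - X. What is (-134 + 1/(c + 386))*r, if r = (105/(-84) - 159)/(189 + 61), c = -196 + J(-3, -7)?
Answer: 17349947/202000 ≈ 85.891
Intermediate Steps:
c = -184 (c = -196 + (5 - 1*(-7)) = -196 + (5 + 7) = -196 + 12 = -184)
r = -641/1000 (r = (105*(-1/84) - 159)/250 = (-5/4 - 159)*(1/250) = -641/4*1/250 = -641/1000 ≈ -0.64100)
(-134 + 1/(c + 386))*r = (-134 + 1/(-184 + 386))*(-641/1000) = (-134 + 1/202)*(-641/1000) = -27067/202*(-641/1000) = 17349947/202000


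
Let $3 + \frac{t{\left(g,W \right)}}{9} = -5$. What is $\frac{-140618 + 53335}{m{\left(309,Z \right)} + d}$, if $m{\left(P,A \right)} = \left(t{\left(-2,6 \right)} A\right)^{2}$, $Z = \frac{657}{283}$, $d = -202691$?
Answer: $\frac{6990408187}{13995651083} \approx 0.49947$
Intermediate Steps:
$t{\left(g,W \right)} = -72$ ($t{\left(g,W \right)} = -27 + 9 \left(-5\right) = -27 - 45 = -72$)
$Z = \frac{657}{283}$ ($Z = 657 \cdot \frac{1}{283} = \frac{657}{283} \approx 2.3216$)
$m{\left(P,A \right)} = 5184 A^{2}$ ($m{\left(P,A \right)} = \left(- 72 A\right)^{2} = 5184 A^{2}$)
$\frac{-140618 + 53335}{m{\left(309,Z \right)} + d} = \frac{-140618 + 53335}{5184 \left(\frac{657}{283}\right)^{2} - 202691} = - \frac{87283}{5184 \cdot \frac{431649}{80089} - 202691} = - \frac{87283}{\frac{2237668416}{80089} - 202691} = - \frac{87283}{- \frac{13995651083}{80089}} = \left(-87283\right) \left(- \frac{80089}{13995651083}\right) = \frac{6990408187}{13995651083}$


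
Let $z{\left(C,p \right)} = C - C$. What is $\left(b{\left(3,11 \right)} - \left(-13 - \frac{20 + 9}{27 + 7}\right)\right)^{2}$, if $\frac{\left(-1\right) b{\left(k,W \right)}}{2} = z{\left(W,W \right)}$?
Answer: $\frac{221841}{1156} \approx 191.9$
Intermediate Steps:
$z{\left(C,p \right)} = 0$
$b{\left(k,W \right)} = 0$ ($b{\left(k,W \right)} = \left(-2\right) 0 = 0$)
$\left(b{\left(3,11 \right)} - \left(-13 - \frac{20 + 9}{27 + 7}\right)\right)^{2} = \left(0 - \left(-13 - \frac{20 + 9}{27 + 7}\right)\right)^{2} = \left(0 - \left(-13 - \frac{29}{34}\right)\right)^{2} = \left(0 + \left(\left(51 + 29 \cdot \frac{1}{34}\right) - 38\right)\right)^{2} = \left(0 + \left(\left(51 + \frac{29}{34}\right) - 38\right)\right)^{2} = \left(0 + \left(\frac{1763}{34} - 38\right)\right)^{2} = \left(0 + \frac{471}{34}\right)^{2} = \left(\frac{471}{34}\right)^{2} = \frac{221841}{1156}$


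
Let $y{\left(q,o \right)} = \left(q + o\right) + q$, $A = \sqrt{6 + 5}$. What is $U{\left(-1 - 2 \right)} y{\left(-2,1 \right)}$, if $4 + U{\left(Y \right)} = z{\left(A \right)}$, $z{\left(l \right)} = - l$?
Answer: $12 + 3 \sqrt{11} \approx 21.95$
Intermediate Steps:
$A = \sqrt{11} \approx 3.3166$
$U{\left(Y \right)} = -4 - \sqrt{11}$
$y{\left(q,o \right)} = o + 2 q$ ($y{\left(q,o \right)} = \left(o + q\right) + q = o + 2 q$)
$U{\left(-1 - 2 \right)} y{\left(-2,1 \right)} = \left(-4 - \sqrt{11}\right) \left(1 + 2 \left(-2\right)\right) = \left(-4 - \sqrt{11}\right) \left(1 - 4\right) = \left(-4 - \sqrt{11}\right) \left(-3\right) = 12 + 3 \sqrt{11}$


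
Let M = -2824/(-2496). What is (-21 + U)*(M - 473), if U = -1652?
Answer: 246304079/312 ≈ 7.8944e+5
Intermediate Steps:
M = 353/312 (M = -2824*(-1/2496) = 353/312 ≈ 1.1314)
(-21 + U)*(M - 473) = (-21 - 1652)*(353/312 - 473) = -1673*(-147223/312) = 246304079/312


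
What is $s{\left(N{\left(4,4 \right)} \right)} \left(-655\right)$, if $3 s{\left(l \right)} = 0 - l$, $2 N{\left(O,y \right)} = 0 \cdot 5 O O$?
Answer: $0$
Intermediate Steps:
$N{\left(O,y \right)} = 0$ ($N{\left(O,y \right)} = \frac{0 \cdot 5 O O}{2} = \frac{0 O^{2}}{2} = \frac{1}{2} \cdot 0 = 0$)
$s{\left(l \right)} = - \frac{l}{3}$ ($s{\left(l \right)} = \frac{0 - l}{3} = \frac{\left(-1\right) l}{3} = - \frac{l}{3}$)
$s{\left(N{\left(4,4 \right)} \right)} \left(-655\right) = \left(- \frac{1}{3}\right) 0 \left(-655\right) = 0 \left(-655\right) = 0$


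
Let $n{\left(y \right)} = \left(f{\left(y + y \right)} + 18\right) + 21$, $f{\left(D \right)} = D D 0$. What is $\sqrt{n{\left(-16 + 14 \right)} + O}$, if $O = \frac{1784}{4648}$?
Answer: $\frac{\sqrt{13294442}}{581} \approx 6.2757$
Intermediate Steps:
$f{\left(D \right)} = 0$ ($f{\left(D \right)} = D^{2} \cdot 0 = 0$)
$O = \frac{223}{581}$ ($O = 1784 \cdot \frac{1}{4648} = \frac{223}{581} \approx 0.38382$)
$n{\left(y \right)} = 39$ ($n{\left(y \right)} = \left(0 + 18\right) + 21 = 18 + 21 = 39$)
$\sqrt{n{\left(-16 + 14 \right)} + O} = \sqrt{39 + \frac{223}{581}} = \sqrt{\frac{22882}{581}} = \frac{\sqrt{13294442}}{581}$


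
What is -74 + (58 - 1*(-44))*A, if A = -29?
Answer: -3032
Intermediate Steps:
-74 + (58 - 1*(-44))*A = -74 + (58 - 1*(-44))*(-29) = -74 + (58 + 44)*(-29) = -74 + 102*(-29) = -74 - 2958 = -3032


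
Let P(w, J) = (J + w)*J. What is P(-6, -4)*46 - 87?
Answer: 1753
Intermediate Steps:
P(w, J) = J*(J + w)
P(-6, -4)*46 - 87 = -4*(-4 - 6)*46 - 87 = -4*(-10)*46 - 87 = 40*46 - 87 = 1840 - 87 = 1753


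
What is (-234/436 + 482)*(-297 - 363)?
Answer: -34636470/109 ≈ -3.1777e+5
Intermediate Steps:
(-234/436 + 482)*(-297 - 363) = (-234*1/436 + 482)*(-660) = (-117/218 + 482)*(-660) = (104959/218)*(-660) = -34636470/109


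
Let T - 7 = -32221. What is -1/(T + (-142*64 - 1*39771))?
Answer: 1/81073 ≈ 1.2335e-5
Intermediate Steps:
T = -32214 (T = 7 - 32221 = -32214)
-1/(T + (-142*64 - 1*39771)) = -1/(-32214 + (-142*64 - 1*39771)) = -1/(-32214 + (-9088 - 39771)) = -1/(-32214 - 48859) = -1/(-81073) = -1*(-1/81073) = 1/81073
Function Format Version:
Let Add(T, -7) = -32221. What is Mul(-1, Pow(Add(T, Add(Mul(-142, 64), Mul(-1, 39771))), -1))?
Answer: Rational(1, 81073) ≈ 1.2335e-5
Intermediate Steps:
T = -32214 (T = Add(7, -32221) = -32214)
Mul(-1, Pow(Add(T, Add(Mul(-142, 64), Mul(-1, 39771))), -1)) = Mul(-1, Pow(Add(-32214, Add(Mul(-142, 64), Mul(-1, 39771))), -1)) = Mul(-1, Pow(Add(-32214, Add(-9088, -39771)), -1)) = Mul(-1, Pow(Add(-32214, -48859), -1)) = Mul(-1, Pow(-81073, -1)) = Mul(-1, Rational(-1, 81073)) = Rational(1, 81073)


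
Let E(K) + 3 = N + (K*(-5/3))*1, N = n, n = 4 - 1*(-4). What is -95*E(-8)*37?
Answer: -193325/3 ≈ -64442.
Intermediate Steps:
n = 8 (n = 4 + 4 = 8)
N = 8
E(K) = 5 - 5*K/3 (E(K) = -3 + (8 + (K*(-5/3))*1) = -3 + (8 - 5*K/3*1) = -3 + (8 - 5*K/3) = 5 - 5*K/3)
-95*E(-8)*37 = -95*(5 - 5/3*(-8))*37 = -95*(5 + 40/3)*37 = -95*55/3*37 = -5225/3*37 = -193325/3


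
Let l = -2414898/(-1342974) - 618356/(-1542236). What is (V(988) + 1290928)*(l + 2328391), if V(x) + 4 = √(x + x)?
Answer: 259396550649781512442596/86299285411 + 401877338479695958*√494/86299285411 ≈ 3.0059e+12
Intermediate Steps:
l = 189782444278/86299285411 (l = -2414898*(-1/1342974) - 618356*(-1/1542236) = 402483/223829 + 154589/385559 = 189782444278/86299285411 ≈ 2.1991)
V(x) = -4 + √2*√x (V(x) = -4 + √(x + x) = -4 + √(2*x) = -4 + √2*√x)
(V(988) + 1290928)*(l + 2328391) = ((-4 + √2*√988) + 1290928)*(189782444278/86299285411 + 2328391) = ((-4 + √2*(2*√247)) + 1290928)*(200938669239847979/86299285411) = ((-4 + 2*√494) + 1290928)*(200938669239847979/86299285411) = (1290924 + 2*√494)*(200938669239847979/86299285411) = 259396550649781512442596/86299285411 + 401877338479695958*√494/86299285411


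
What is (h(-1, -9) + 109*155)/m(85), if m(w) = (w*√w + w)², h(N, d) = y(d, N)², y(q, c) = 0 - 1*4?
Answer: 80797/2832200 - 1879*√85/2832200 ≈ 0.022411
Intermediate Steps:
y(q, c) = -4 (y(q, c) = 0 - 4 = -4)
h(N, d) = 16 (h(N, d) = (-4)² = 16)
m(w) = (w + w^(3/2))² (m(w) = (w^(3/2) + w)² = (w + w^(3/2))²)
(h(-1, -9) + 109*155)/m(85) = (16 + 109*155)/((85 + 85^(3/2))²) = (16 + 16895)/((85 + 85*√85)²) = 16911/(85 + 85*√85)²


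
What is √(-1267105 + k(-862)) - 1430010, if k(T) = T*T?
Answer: -1430010 + 3*I*√58229 ≈ -1.43e+6 + 723.92*I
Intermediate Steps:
k(T) = T²
√(-1267105 + k(-862)) - 1430010 = √(-1267105 + (-862)²) - 1430010 = √(-1267105 + 743044) - 1430010 = √(-524061) - 1430010 = 3*I*√58229 - 1430010 = -1430010 + 3*I*√58229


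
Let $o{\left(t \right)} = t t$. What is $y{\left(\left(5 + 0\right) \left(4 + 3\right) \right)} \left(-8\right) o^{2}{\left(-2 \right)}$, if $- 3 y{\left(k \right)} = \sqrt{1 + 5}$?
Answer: $\frac{128 \sqrt{6}}{3} \approx 104.51$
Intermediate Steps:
$y{\left(k \right)} = - \frac{\sqrt{6}}{3}$ ($y{\left(k \right)} = - \frac{\sqrt{1 + 5}}{3} = - \frac{\sqrt{6}}{3}$)
$o{\left(t \right)} = t^{2}$
$y{\left(\left(5 + 0\right) \left(4 + 3\right) \right)} \left(-8\right) o^{2}{\left(-2 \right)} = - \frac{\sqrt{6}}{3} \left(-8\right) \left(\left(-2\right)^{2}\right)^{2} = \frac{8 \sqrt{6}}{3} \cdot 4^{2} = \frac{8 \sqrt{6}}{3} \cdot 16 = \frac{128 \sqrt{6}}{3}$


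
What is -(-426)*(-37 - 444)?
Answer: -204906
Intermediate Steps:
-(-426)*(-37 - 444) = -(-426)*(-481) = -1*204906 = -204906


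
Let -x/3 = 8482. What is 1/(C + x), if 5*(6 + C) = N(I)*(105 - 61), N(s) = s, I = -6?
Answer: -5/127524 ≈ -3.9208e-5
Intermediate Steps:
x = -25446 (x = -3*8482 = -25446)
C = -294/5 (C = -6 + (-6*(105 - 61))/5 = -6 + (-6*44)/5 = -6 + (⅕)*(-264) = -6 - 264/5 = -294/5 ≈ -58.800)
1/(C + x) = 1/(-294/5 - 25446) = 1/(-127524/5) = -5/127524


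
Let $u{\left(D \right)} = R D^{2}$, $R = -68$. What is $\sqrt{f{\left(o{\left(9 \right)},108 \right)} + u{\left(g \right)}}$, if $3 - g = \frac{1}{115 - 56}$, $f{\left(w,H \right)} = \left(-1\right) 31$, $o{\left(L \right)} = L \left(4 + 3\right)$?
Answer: $\frac{3 i \sqrt{246031}}{59} \approx 25.221 i$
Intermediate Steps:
$o{\left(L \right)} = 7 L$ ($o{\left(L \right)} = L 7 = 7 L$)
$f{\left(w,H \right)} = -31$
$g = \frac{176}{59}$ ($g = 3 - \frac{1}{115 - 56} = 3 - \frac{1}{59} = \frac{176}{59} \approx 2.9831$)
$u{\left(D \right)} = - 68 D^{2}$
$\sqrt{f{\left(o{\left(9 \right)},108 \right)} + u{\left(g \right)}} = \sqrt{-31 - 68 \left(\frac{176}{59}\right)^{2}} = \sqrt{-31 - \frac{2106368}{3481}} = \sqrt{- \frac{2214279}{3481}} = \frac{3 i \sqrt{246031}}{59}$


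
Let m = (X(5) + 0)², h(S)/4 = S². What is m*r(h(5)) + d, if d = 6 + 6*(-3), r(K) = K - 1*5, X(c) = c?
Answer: 2363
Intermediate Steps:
h(S) = 4*S²
r(K) = -5 + K (r(K) = K - 5 = -5 + K)
m = 25 (m = (5 + 0)² = 5² = 25)
d = -12 (d = 6 - 18 = -12)
m*r(h(5)) + d = 25*(-5 + 4*5²) - 12 = 25*(-5 + 4*25) - 12 = 25*(-5 + 100) - 12 = 25*95 - 12 = 2375 - 12 = 2363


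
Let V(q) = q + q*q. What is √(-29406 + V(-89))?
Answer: I*√21574 ≈ 146.88*I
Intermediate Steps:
V(q) = q + q²
√(-29406 + V(-89)) = √(-29406 - 89*(1 - 89)) = √(-29406 - 89*(-88)) = √(-29406 + 7832) = √(-21574) = I*√21574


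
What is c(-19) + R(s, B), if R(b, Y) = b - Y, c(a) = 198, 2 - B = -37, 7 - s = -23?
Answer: 189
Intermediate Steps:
s = 30 (s = 7 - 1*(-23) = 7 + 23 = 30)
B = 39 (B = 2 - 1*(-37) = 2 + 37 = 39)
c(-19) + R(s, B) = 198 + (30 - 1*39) = 198 + (30 - 39) = 198 - 9 = 189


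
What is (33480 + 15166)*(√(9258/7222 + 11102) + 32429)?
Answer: 1577541134 + 48646*√144779257061/3611 ≈ 1.5827e+9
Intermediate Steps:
(33480 + 15166)*(√(9258/7222 + 11102) + 32429) = 48646*(√(9258*(1/7222) + 11102) + 32429) = 48646*(√(4629/3611 + 11102) + 32429) = 48646*(√(40093951/3611) + 32429) = 48646*(√144779257061/3611 + 32429) = 48646*(32429 + √144779257061/3611) = 1577541134 + 48646*√144779257061/3611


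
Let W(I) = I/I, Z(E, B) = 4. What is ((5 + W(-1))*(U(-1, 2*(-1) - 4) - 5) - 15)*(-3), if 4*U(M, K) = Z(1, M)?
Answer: 117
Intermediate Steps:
U(M, K) = 1 (U(M, K) = (¼)*4 = 1)
W(I) = 1
((5 + W(-1))*(U(-1, 2*(-1) - 4) - 5) - 15)*(-3) = ((5 + 1)*(1 - 5) - 15)*(-3) = (6*(-4) - 15)*(-3) = (-24 - 15)*(-3) = -39*(-3) = 117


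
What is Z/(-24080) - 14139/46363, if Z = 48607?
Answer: -2594033461/1116421040 ≈ -2.3235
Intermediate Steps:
Z/(-24080) - 14139/46363 = 48607/(-24080) - 14139/46363 = 48607*(-1/24080) - 14139*1/46363 = -48607/24080 - 14139/46363 = -2594033461/1116421040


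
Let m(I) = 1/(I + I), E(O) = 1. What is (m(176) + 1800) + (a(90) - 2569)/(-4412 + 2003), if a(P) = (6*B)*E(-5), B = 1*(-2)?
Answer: 138841211/77088 ≈ 1801.1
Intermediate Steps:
m(I) = 1/(2*I)
B = -2
a(P) = -12 (a(P) = (6*(-2))*1 = -12*1 = -12)
(m(176) + 1800) + (a(90) - 2569)/(-4412 + 2003) = ((½)/176 + 1800) + (-12 - 2569)/(-4412 + 2003) = ((½)*(1/176) + 1800) - 2581/(-2409) = (1/352 + 1800) - 2581*(-1/2409) = 633601/352 + 2581/2409 = 138841211/77088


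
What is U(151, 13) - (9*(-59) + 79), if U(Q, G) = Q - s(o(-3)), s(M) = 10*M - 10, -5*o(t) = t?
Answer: 607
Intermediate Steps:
o(t) = -t/5
s(M) = -10 + 10*M
U(Q, G) = 4 + Q (U(Q, G) = Q - (-10 + 10*(-1/5*(-3))) = Q - (-10 + 10*(3/5)) = Q - (-10 + 6) = Q - 1*(-4) = Q + 4 = 4 + Q)
U(151, 13) - (9*(-59) + 79) = (4 + 151) - (9*(-59) + 79) = 155 - (-531 + 79) = 155 - 1*(-452) = 155 + 452 = 607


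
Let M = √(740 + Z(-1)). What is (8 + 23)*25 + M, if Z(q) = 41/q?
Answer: 775 + √699 ≈ 801.44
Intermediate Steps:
M = √699 (M = √(740 + 41/(-1)) = √(740 + 41*(-1)) = √(740 - 41) = √699 ≈ 26.439)
(8 + 23)*25 + M = (8 + 23)*25 + √699 = 31*25 + √699 = 775 + √699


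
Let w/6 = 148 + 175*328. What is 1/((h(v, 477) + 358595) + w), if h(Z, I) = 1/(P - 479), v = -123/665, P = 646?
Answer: 167/117548462 ≈ 1.4207e-6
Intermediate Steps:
v = -123/665 (v = -123*1/665 = -123/665 ≈ -0.18496)
h(Z, I) = 1/167 (h(Z, I) = 1/(646 - 479) = 1/167)
w = 345288 (w = 6*(148 + 175*328) = 6*(148 + 57400) = 6*57548 = 345288)
1/((h(v, 477) + 358595) + w) = 1/((1/167 + 358595) + 345288) = 1/(59885366/167 + 345288) = 1/(117548462/167) = 167/117548462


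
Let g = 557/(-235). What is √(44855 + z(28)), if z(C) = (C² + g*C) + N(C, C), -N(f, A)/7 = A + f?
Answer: √2495100515/235 ≈ 212.56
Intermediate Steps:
N(f, A) = -7*A - 7*f (N(f, A) = -7*(A + f) = -7*A - 7*f)
g = -557/235 (g = 557*(-1/235) = -557/235 ≈ -2.3702)
z(C) = C² - 3847*C/235 (z(C) = (C² - 557*C/235) + (-7*C - 7*C) = (C² - 557*C/235) - 14*C = C² - 3847*C/235)
√(44855 + z(28)) = √(44855 + (1/235)*28*(-3847 + 235*28)) = √(44855 + (1/235)*28*(-3847 + 6580)) = √(44855 + (1/235)*28*2733) = √(44855 + 76524/235) = √(10617449/235) = √2495100515/235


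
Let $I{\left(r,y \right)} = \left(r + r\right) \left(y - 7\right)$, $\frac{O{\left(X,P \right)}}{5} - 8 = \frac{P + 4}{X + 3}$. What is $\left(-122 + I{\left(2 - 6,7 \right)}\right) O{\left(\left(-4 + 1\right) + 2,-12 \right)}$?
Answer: $-2440$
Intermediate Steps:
$O{\left(X,P \right)} = 40 + \frac{5 \left(4 + P\right)}{3 + X}$ ($O{\left(X,P \right)} = 40 + 5 \frac{P + 4}{X + 3} = 40 + 5 \frac{4 + P}{3 + X} = 40 + \frac{5 \left(4 + P\right)}{3 + X}$)
$I{\left(r,y \right)} = 2 r \left(-7 + y\right)$
$\left(-122 + I{\left(2 - 6,7 \right)}\right) O{\left(\left(-4 + 1\right) + 2,-12 \right)} = \left(-122 + 2 \left(2 - 6\right) \left(-7 + 7\right)\right) \frac{5 \left(28 - 12 + 8 \left(\left(-4 + 1\right) + 2\right)\right)}{3 + \left(\left(-4 + 1\right) + 2\right)} = \left(-122 + 2 \left(2 - 6\right) 0\right) \frac{5 \left(28 - 12 + 8 \left(-3 + 2\right)\right)}{3 + \left(-3 + 2\right)} = \left(-122 + 2 \left(-4\right) 0\right) \frac{5 \left(28 - 12 + 8 \left(-1\right)\right)}{3 - 1} = \left(-122 + 0\right) \frac{5 \left(28 - 12 - 8\right)}{2} = - 122 \cdot 5 \cdot \frac{1}{2} \cdot 8 = \left(-122\right) 20 = -2440$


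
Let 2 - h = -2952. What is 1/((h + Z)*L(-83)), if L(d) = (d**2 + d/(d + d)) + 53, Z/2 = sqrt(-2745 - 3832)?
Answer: 1477/30381851810 - I*sqrt(6577)/30381851810 ≈ 4.8615e-8 - 2.6693e-9*I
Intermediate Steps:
h = 2954 (h = 2 - 1*(-2952) = 2 + 2952 = 2954)
Z = 2*I*sqrt(6577) (Z = 2*sqrt(-2745 - 3832) = 2*sqrt(-6577) = 2*(I*sqrt(6577)) = 2*I*sqrt(6577) ≈ 162.2*I)
L(d) = 107/2 + d**2 (L(d) = (d**2 + d/((2*d))) + 53 = (d**2 + (1/(2*d))*d) + 53 = (d**2 + 1/2) + 53 = (1/2 + d**2) + 53 = 107/2 + d**2)
1/((h + Z)*L(-83)) = 1/((2954 + 2*I*sqrt(6577))*(107/2 + (-83)**2)) = 1/((2954 + 2*I*sqrt(6577))*(107/2 + 6889)) = 1/((2954 + 2*I*sqrt(6577))*(13885/2)) = (2/13885)/(2954 + 2*I*sqrt(6577)) = 2/(13885*(2954 + 2*I*sqrt(6577)))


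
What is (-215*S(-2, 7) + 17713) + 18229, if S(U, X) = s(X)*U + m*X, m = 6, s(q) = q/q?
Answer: 27342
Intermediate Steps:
s(q) = 1
S(U, X) = U + 6*X (S(U, X) = 1*U + 6*X = U + 6*X)
(-215*S(-2, 7) + 17713) + 18229 = (-215*(-2 + 6*7) + 17713) + 18229 = (-215*(-2 + 42) + 17713) + 18229 = (-215*40 + 17713) + 18229 = (-8600 + 17713) + 18229 = 9113 + 18229 = 27342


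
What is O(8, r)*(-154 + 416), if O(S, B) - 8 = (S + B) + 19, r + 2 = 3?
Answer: 9432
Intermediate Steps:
r = 1 (r = -2 + 3 = 1)
O(S, B) = 27 + B + S (O(S, B) = 8 + ((S + B) + 19) = 8 + ((B + S) + 19) = 8 + (19 + B + S) = 27 + B + S)
O(8, r)*(-154 + 416) = (27 + 1 + 8)*(-154 + 416) = 36*262 = 9432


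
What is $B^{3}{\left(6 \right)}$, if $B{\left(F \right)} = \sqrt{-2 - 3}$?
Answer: $- 5 i \sqrt{5} \approx - 11.18 i$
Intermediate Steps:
$B{\left(F \right)} = i \sqrt{5}$ ($B{\left(F \right)} = \sqrt{-5} = i \sqrt{5}$)
$B^{3}{\left(6 \right)} = \left(i \sqrt{5}\right)^{3} = - 5 i \sqrt{5}$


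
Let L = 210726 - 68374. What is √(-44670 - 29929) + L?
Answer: 142352 + I*√74599 ≈ 1.4235e+5 + 273.13*I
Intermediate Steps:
L = 142352
√(-44670 - 29929) + L = √(-44670 - 29929) + 142352 = √(-74599) + 142352 = I*√74599 + 142352 = 142352 + I*√74599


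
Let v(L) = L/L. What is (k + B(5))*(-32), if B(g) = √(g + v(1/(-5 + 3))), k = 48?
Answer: -1536 - 32*√6 ≈ -1614.4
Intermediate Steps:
v(L) = 1
B(g) = √(1 + g) (B(g) = √(g + 1) = √(1 + g))
(k + B(5))*(-32) = (48 + √(1 + 5))*(-32) = (48 + √6)*(-32) = -1536 - 32*√6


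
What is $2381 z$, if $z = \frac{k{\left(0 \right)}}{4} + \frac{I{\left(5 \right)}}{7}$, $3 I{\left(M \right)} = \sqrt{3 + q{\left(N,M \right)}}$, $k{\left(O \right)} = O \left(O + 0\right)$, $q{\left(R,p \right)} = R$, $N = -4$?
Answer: $\frac{2381 i}{21} \approx 113.38 i$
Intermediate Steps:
$k{\left(O \right)} = O^{2}$ ($k{\left(O \right)} = O O = O^{2}$)
$I{\left(M \right)} = \frac{i}{3}$ ($I{\left(M \right)} = \frac{\sqrt{3 - 4}}{3} = \frac{\sqrt{-1}}{3} = \frac{i}{3}$)
$z = \frac{i}{21}$ ($z = \frac{0^{2}}{4} + \frac{\frac{1}{3} i}{7} = 0 \cdot \frac{1}{4} + \frac{i}{3} \cdot \frac{1}{7} = 0 + \frac{i}{21} = \frac{i}{21} \approx 0.047619 i$)
$2381 z = 2381 \frac{i}{21} = \frac{2381 i}{21}$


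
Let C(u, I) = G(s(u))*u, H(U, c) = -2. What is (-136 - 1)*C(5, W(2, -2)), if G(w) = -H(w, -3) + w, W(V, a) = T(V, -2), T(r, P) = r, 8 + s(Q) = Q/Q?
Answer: 3425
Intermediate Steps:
s(Q) = -7 (s(Q) = -8 + Q/Q = -8 + 1 = -7)
W(V, a) = V
G(w) = 2 + w (G(w) = -1*(-2) + w = 2 + w)
C(u, I) = -5*u (C(u, I) = (2 - 7)*u = -5*u)
(-136 - 1)*C(5, W(2, -2)) = (-136 - 1)*(-5*5) = -137*(-25) = 3425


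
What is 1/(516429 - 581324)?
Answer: -1/64895 ≈ -1.5410e-5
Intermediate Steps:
1/(516429 - 581324) = 1/(-64895) = -1/64895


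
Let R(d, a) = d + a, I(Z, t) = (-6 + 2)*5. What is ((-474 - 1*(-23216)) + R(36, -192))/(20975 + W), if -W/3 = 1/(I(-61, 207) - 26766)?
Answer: 604988596/561836353 ≈ 1.0768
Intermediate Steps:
I(Z, t) = -20 (I(Z, t) = -4*5 = -20)
R(d, a) = a + d
W = 3/26786 (W = -3/(-20 - 26766) = -3/(-26786) = -3*(-1/26786) = 3/26786 ≈ 0.00011200)
((-474 - 1*(-23216)) + R(36, -192))/(20975 + W) = ((-474 - 1*(-23216)) + (-192 + 36))/(20975 + 3/26786) = ((-474 + 23216) - 156)/(561836353/26786) = (22742 - 156)*(26786/561836353) = 22586*(26786/561836353) = 604988596/561836353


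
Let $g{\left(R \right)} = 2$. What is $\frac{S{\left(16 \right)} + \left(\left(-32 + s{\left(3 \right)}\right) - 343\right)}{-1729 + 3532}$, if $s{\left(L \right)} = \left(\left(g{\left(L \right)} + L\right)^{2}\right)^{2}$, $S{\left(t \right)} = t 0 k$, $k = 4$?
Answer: $\frac{250}{1803} \approx 0.13866$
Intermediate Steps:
$S{\left(t \right)} = 0$ ($S{\left(t \right)} = t 0 \cdot 4 = t 0 = 0$)
$s{\left(L \right)} = \left(2 + L\right)^{4}$ ($s{\left(L \right)} = \left(\left(2 + L\right)^{2}\right)^{2} = \left(2 + L\right)^{4}$)
$\frac{S{\left(16 \right)} + \left(\left(-32 + s{\left(3 \right)}\right) - 343\right)}{-1729 + 3532} = \frac{0 - \left(375 - \left(2 + 3\right)^{4}\right)}{-1729 + 3532} = \frac{0 - \left(375 - 625\right)}{1803} = \left(0 + \left(\left(-32 + 625\right) - 343\right)\right) \frac{1}{1803} = \left(0 + \left(593 - 343\right)\right) \frac{1}{1803} = \left(0 + 250\right) \frac{1}{1803} = 250 \cdot \frac{1}{1803} = \frac{250}{1803}$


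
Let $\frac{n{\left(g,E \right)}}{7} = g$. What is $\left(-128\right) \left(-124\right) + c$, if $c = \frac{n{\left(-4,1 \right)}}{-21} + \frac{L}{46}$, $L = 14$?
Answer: $\frac{1095281}{69} \approx 15874.0$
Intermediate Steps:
$n{\left(g,E \right)} = 7 g$
$c = \frac{113}{69}$ ($c = \frac{7 \left(-4\right)}{-21} + \frac{14}{46} = \left(-28\right) \left(- \frac{1}{21}\right) + 14 \cdot \frac{1}{46} = \frac{4}{3} + \frac{7}{23} = \frac{113}{69} \approx 1.6377$)
$\left(-128\right) \left(-124\right) + c = \left(-128\right) \left(-124\right) + \frac{113}{69} = 15872 + \frac{113}{69} = \frac{1095281}{69}$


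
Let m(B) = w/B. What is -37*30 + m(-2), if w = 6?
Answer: -1113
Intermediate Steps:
m(B) = 6/B
-37*30 + m(-2) = -37*30 + 6/(-2) = -1110 + 6*(-½) = -1110 - 3 = -1113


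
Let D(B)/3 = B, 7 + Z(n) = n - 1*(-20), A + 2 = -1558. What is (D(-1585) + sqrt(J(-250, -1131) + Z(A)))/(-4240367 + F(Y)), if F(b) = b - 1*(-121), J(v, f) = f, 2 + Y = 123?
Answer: 317/282675 - I*sqrt(2678)/4240125 ≈ 0.0011214 - 1.2205e-5*I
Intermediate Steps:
A = -1560 (A = -2 - 1558 = -1560)
Y = 121 (Y = -2 + 123 = 121)
Z(n) = 13 + n (Z(n) = -7 + (n - 1*(-20)) = -7 + (n + 20) = -7 + (20 + n) = 13 + n)
D(B) = 3*B
F(b) = 121 + b (F(b) = b + 121 = 121 + b)
(D(-1585) + sqrt(J(-250, -1131) + Z(A)))/(-4240367 + F(Y)) = (3*(-1585) + sqrt(-1131 + (13 - 1560)))/(-4240367 + (121 + 121)) = (-4755 + sqrt(-1131 - 1547))/(-4240367 + 242) = (-4755 + sqrt(-2678))/(-4240125) = (-4755 + I*sqrt(2678))*(-1/4240125) = 317/282675 - I*sqrt(2678)/4240125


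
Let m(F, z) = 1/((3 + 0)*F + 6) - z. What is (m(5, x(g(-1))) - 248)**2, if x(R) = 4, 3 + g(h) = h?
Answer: 27994681/441 ≈ 63480.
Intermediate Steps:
g(h) = -3 + h
m(F, z) = 1/(6 + 3*F) - z (m(F, z) = 1/(3*F + 6) - z = 1/(6 + 3*F) - z)
(m(5, x(g(-1))) - 248)**2 = ((1/3 - 2*4 - 1*5*4)/(2 + 5) - 248)**2 = ((1/3 - 8 - 20)/7 - 248)**2 = ((1/7)*(-83/3) - 248)**2 = (-83/21 - 248)**2 = (-5291/21)**2 = 27994681/441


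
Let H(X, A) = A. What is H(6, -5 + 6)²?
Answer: 1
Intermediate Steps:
H(6, -5 + 6)² = (-5 + 6)² = 1² = 1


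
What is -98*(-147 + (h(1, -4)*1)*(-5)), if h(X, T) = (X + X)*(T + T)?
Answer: 6566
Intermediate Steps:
h(X, T) = 4*T*X (h(X, T) = (2*X)*(2*T) = 4*T*X)
-98*(-147 + (h(1, -4)*1)*(-5)) = -98*(-147 + ((4*(-4)*1)*1)*(-5)) = -98*(-147 - 16*1*(-5)) = -98*(-147 - 16*(-5)) = -98*(-147 + 80) = -98*(-67) = 6566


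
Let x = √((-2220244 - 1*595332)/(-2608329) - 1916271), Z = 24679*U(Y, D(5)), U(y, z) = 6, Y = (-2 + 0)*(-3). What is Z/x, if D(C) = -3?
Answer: -148074*I*√13037112782091900807/4998262405583 ≈ -106.97*I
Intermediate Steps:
Y = 6 (Y = -2*(-3) = 6)
Z = 148074 (Z = 24679*6 = 148074)
x = I*√13037112782091900807/2608329 (x = √((-2220244 - 595332)*(-1/2608329) - 1916271) = √(-2815576*(-1/2608329) - 1916271) = √(2815576/2608329 - 1916271) = √(-4998262405583/2608329) = I*√13037112782091900807/2608329 ≈ 1384.3*I)
Z/x = 148074/((I*√13037112782091900807/2608329)) = 148074*(-I*√13037112782091900807/4998262405583) = -148074*I*√13037112782091900807/4998262405583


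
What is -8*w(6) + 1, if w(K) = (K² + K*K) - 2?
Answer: -559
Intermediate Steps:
w(K) = -2 + 2*K² (w(K) = (K² + K²) - 2 = 2*K² - 2 = -2 + 2*K²)
-8*w(6) + 1 = -8*(-2 + 2*6²) + 1 = -8*(-2 + 2*36) + 1 = -8*(-2 + 72) + 1 = -8*70 + 1 = -560 + 1 = -559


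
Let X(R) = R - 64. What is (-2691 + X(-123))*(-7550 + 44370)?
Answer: -105967960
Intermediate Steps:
X(R) = -64 + R
(-2691 + X(-123))*(-7550 + 44370) = (-2691 + (-64 - 123))*(-7550 + 44370) = (-2691 - 187)*36820 = -2878*36820 = -105967960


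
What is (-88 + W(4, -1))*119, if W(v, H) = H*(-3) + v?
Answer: -9639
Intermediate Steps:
W(v, H) = v - 3*H (W(v, H) = -3*H + v = v - 3*H)
(-88 + W(4, -1))*119 = (-88 + (4 - 3*(-1)))*119 = (-88 + (4 + 3))*119 = (-88 + 7)*119 = -81*119 = -9639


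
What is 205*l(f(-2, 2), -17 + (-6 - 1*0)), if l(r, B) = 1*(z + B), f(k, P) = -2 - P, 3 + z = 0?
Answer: -5330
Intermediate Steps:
z = -3 (z = -3 + 0 = -3)
l(r, B) = -3 + B (l(r, B) = 1*(-3 + B) = -3 + B)
205*l(f(-2, 2), -17 + (-6 - 1*0)) = 205*(-3 + (-17 + (-6 - 1*0))) = 205*(-3 + (-17 + (-6 + 0))) = 205*(-3 + (-17 - 6)) = 205*(-3 - 23) = 205*(-26) = -5330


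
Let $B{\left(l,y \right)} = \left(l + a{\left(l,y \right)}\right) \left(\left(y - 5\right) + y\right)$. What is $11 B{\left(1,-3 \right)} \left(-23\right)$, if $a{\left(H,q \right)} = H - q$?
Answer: $13915$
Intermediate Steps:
$B{\left(l,y \right)} = \left(-5 + 2 y\right) \left(- y + 2 l\right)$ ($B{\left(l,y \right)} = \left(l + \left(l - y\right)\right) \left(\left(y - 5\right) + y\right) = \left(- y + 2 l\right) \left(\left(-5 + y\right) + y\right) = \left(- y + 2 l\right) \left(-5 + 2 y\right) = \left(-5 + 2 y\right) \left(- y + 2 l\right)$)
$11 B{\left(1,-3 \right)} \left(-23\right) = 11 \left(\left(-10\right) 1 - 2 \left(-3\right)^{2} + 5 \left(-3\right) + 4 \cdot 1 \left(-3\right)\right) \left(-23\right) = 11 \left(-10 - 18 - 15 - 12\right) \left(-23\right) = 11 \left(-55\right) \left(-23\right) = \left(-605\right) \left(-23\right) = 13915$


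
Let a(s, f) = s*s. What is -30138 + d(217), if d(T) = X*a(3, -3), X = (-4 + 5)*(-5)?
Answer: -30183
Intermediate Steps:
a(s, f) = s²
X = -5 (X = 1*(-5) = -5)
d(T) = -45 (d(T) = -5*3² = -5*9 = -45)
-30138 + d(217) = -30138 - 45 = -30183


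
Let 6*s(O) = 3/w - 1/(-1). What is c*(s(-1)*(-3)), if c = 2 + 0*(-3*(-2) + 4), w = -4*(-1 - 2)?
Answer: -5/4 ≈ -1.2500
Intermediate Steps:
w = 12 (w = -4*(-3) = 12)
s(O) = 5/24 (s(O) = (3/12 - 1/(-1))/6 = (3*(1/12) - 1*(-1))/6 = (1/4 + 1)/6 = (1/6)*(5/4) = 5/24)
c = 2 (c = 2 + 0*(6 + 4) = 2 + 0*10 = 2 + 0 = 2)
c*(s(-1)*(-3)) = 2*((5/24)*(-3)) = 2*(-5/8) = -5/4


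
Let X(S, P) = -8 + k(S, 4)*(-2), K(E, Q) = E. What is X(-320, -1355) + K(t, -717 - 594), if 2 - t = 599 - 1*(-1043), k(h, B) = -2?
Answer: -1644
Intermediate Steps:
t = -1640 (t = 2 - (599 - 1*(-1043)) = 2 - (599 + 1043) = 2 - 1*1642 = 2 - 1642 = -1640)
X(S, P) = -4 (X(S, P) = -8 - 2*(-2) = -8 + 4 = -4)
X(-320, -1355) + K(t, -717 - 594) = -4 - 1640 = -1644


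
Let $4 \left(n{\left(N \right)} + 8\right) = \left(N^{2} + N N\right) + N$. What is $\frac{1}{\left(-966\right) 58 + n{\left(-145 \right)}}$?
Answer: $- \frac{4}{182239} \approx -2.1949 \cdot 10^{-5}$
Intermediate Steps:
$n{\left(N \right)} = -8 + \frac{N^{2}}{2} + \frac{N}{4}$ ($n{\left(N \right)} = -8 + \frac{\left(N^{2} + N N\right) + N}{4} = -8 + \frac{\left(N^{2} + N^{2}\right) + N}{4} = -8 + \frac{2 N^{2} + N}{4} = -8 + \frac{N + 2 N^{2}}{4} = -8 + \left(\frac{N^{2}}{2} + \frac{N}{4}\right) = -8 + \frac{N^{2}}{2} + \frac{N}{4}$)
$\frac{1}{\left(-966\right) 58 + n{\left(-145 \right)}} = \frac{1}{\left(-966\right) 58 + \left(-8 + \frac{\left(-145\right)^{2}}{2} + \frac{1}{4} \left(-145\right)\right)} = \frac{1}{-56028 - - \frac{41873}{4}} = \frac{1}{-56028 + \frac{41873}{4}} = \frac{1}{- \frac{182239}{4}} = - \frac{4}{182239}$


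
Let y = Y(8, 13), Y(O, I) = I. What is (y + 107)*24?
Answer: 2880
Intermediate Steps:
y = 13
(y + 107)*24 = (13 + 107)*24 = 120*24 = 2880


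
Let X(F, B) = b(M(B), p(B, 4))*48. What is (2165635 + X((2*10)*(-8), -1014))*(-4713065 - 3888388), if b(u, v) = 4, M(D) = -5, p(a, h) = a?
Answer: -18629259146631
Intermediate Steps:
X(F, B) = 192 (X(F, B) = 4*48 = 192)
(2165635 + X((2*10)*(-8), -1014))*(-4713065 - 3888388) = (2165635 + 192)*(-4713065 - 3888388) = 2165827*(-8601453) = -18629259146631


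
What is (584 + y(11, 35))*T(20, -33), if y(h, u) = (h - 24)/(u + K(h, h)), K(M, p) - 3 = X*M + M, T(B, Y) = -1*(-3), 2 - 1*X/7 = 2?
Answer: 85809/49 ≈ 1751.2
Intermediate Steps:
X = 0 (X = 14 - 7*2 = 14 - 14 = 0)
T(B, Y) = 3
K(M, p) = 3 + M (K(M, p) = 3 + (0*M + M) = 3 + (0 + M) = 3 + M)
y(h, u) = (-24 + h)/(3 + h + u) (y(h, u) = (h - 24)/(u + (3 + h)) = (-24 + h)/(3 + h + u))
(584 + y(11, 35))*T(20, -33) = (584 + (-24 + 11)/(3 + 11 + 35))*3 = (584 - 13/49)*3 = (28603/49)*3 = 85809/49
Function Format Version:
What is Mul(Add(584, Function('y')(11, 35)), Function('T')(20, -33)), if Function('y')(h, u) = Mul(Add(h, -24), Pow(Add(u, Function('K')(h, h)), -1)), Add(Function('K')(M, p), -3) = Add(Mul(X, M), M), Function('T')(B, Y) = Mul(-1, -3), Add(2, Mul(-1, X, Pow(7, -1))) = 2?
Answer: Rational(85809, 49) ≈ 1751.2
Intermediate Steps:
X = 0 (X = Add(14, Mul(-7, 2)) = Add(14, -14) = 0)
Function('T')(B, Y) = 3
Function('K')(M, p) = Add(3, M) (Function('K')(M, p) = Add(3, Add(Mul(0, M), M)) = Add(3, Add(0, M)) = Add(3, M))
Function('y')(h, u) = Mul(Pow(Add(3, h, u), -1), Add(-24, h)) (Function('y')(h, u) = Mul(Add(h, -24), Pow(Add(u, Add(3, h)), -1)) = Mul(Add(-24, h), Pow(Add(3, h, u), -1)) = Mul(Pow(Add(3, h, u), -1), Add(-24, h)))
Mul(Add(584, Function('y')(11, 35)), Function('T')(20, -33)) = Mul(Add(584, Mul(Pow(Add(3, 11, 35), -1), Add(-24, 11))), 3) = Mul(Add(584, Mul(Pow(49, -1), -13)), 3) = Mul(Add(584, Mul(Rational(1, 49), -13)), 3) = Mul(Add(584, Rational(-13, 49)), 3) = Mul(Rational(28603, 49), 3) = Rational(85809, 49)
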